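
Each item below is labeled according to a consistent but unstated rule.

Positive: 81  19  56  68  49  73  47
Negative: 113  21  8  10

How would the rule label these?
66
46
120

One predicate separates the groups cleanly: digit sum ≥ 9.

Positive, Positive, Negative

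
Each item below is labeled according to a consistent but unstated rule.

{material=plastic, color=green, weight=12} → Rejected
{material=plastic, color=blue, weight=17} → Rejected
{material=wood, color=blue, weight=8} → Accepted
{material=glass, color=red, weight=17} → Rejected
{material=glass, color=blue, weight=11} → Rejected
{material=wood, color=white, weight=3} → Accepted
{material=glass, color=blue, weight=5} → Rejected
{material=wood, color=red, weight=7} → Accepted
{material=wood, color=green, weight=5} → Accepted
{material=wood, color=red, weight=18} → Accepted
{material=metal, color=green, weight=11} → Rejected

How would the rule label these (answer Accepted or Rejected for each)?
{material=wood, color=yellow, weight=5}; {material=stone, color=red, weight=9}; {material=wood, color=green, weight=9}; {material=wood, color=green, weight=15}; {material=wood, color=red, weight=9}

The classifier is using: material is wood.
{material=wood, color=yellow, weight=5}: Accepted (material is wood). {material=stone, color=red, weight=9}: Rejected (material is stone). {material=wood, color=green, weight=9}: Accepted (material is wood). {material=wood, color=green, weight=15}: Accepted (material is wood). {material=wood, color=red, weight=9}: Accepted (material is wood).

Accepted, Rejected, Accepted, Accepted, Accepted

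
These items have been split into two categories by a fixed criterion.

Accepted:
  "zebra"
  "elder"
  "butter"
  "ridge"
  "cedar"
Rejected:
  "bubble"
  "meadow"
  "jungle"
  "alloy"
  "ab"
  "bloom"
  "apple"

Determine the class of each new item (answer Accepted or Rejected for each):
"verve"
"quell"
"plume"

One predicate separates the groups cleanly: contains 'r'.

Accepted, Rejected, Rejected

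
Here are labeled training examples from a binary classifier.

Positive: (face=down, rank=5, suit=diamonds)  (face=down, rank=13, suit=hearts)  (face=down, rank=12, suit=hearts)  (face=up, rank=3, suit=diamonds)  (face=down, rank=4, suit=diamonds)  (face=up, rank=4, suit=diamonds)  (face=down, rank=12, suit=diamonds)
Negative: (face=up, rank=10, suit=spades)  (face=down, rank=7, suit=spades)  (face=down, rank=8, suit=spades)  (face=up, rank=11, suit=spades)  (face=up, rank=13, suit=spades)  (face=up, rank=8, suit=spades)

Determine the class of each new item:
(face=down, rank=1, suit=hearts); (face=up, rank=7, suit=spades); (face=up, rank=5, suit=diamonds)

Positive, Negative, Positive

The rule appears to be: suit is not spades.
(face=down, rank=1, suit=hearts): Positive (suit is hearts). (face=up, rank=7, suit=spades): Negative (suit is spades). (face=up, rank=5, suit=diamonds): Positive (suit is diamonds).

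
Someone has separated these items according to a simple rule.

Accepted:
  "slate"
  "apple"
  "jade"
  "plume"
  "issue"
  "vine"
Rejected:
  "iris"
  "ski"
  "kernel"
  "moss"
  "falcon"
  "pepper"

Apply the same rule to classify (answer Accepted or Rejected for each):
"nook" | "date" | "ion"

Rejected, Accepted, Rejected

Comparing the two groups points to one rule — ends with 'e'.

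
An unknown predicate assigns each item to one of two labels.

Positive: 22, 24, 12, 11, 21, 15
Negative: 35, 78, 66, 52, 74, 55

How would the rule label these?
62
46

The pattern is that an item is 'Positive' exactly when: at most 24.
62: 62 > 24 — does not satisfy this, so Negative.
46: 46 > 24 — does not satisfy this, so Negative.

Negative, Negative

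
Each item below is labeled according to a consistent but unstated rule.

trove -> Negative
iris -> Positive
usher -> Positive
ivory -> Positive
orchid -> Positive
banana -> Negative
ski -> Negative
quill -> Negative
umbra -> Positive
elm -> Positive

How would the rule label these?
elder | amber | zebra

Positive, Positive, Negative

'Positive' ⟺ starts with a vowel.
elder: starts with 'e', meets the rule → Positive. amber: starts with 'a', meets the rule → Positive. zebra: starts with 'z', fails the rule → Negative.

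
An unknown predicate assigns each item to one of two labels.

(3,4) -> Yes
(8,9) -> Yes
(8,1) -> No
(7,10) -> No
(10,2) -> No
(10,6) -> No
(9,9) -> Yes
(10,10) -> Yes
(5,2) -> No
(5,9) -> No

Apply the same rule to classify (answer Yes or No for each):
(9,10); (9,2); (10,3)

Yes, No, No

One predicate separates the groups cleanly: |first − second| ≤ 1.
(9,10) → |9−10| = 1 → Yes.
(9,2) → |9−2| = 7 → No.
(10,3) → |10−3| = 7 → No.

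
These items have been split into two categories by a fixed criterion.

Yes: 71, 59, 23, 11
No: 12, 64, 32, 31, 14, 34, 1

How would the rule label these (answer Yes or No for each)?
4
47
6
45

All 'Yes' examples share one property — ≡ 5 (mod 6) — and every 'No' example lacks it.
No: 4, since 4 mod 6 = 4. Yes: 47, since 47 mod 6 = 5. No: 6, since 6 mod 6 = 0. No: 45, since 45 mod 6 = 3.

No, Yes, No, No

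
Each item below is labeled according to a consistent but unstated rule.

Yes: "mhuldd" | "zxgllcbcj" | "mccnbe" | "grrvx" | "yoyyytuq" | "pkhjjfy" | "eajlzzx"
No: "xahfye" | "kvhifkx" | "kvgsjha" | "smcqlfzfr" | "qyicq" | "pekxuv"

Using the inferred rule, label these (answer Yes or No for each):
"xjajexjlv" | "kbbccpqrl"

No, Yes

Rule: has a double letter. This holds for each 'Yes' example and fails for each 'No' one.
"xjajexjlv": No (no doubled letter). "kbbccpqrl": Yes ('bb' doubled).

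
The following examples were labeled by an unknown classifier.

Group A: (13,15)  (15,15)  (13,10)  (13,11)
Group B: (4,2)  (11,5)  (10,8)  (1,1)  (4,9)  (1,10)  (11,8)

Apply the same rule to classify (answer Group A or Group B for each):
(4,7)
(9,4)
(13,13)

All 'Group A' examples share one property — sum ≥ 23 — and every 'Group B' example lacks it.
Group B: (4,7), since 4+7 = 11. Group B: (9,4), since 9+4 = 13. Group A: (13,13), since 13+13 = 26.

Group B, Group B, Group A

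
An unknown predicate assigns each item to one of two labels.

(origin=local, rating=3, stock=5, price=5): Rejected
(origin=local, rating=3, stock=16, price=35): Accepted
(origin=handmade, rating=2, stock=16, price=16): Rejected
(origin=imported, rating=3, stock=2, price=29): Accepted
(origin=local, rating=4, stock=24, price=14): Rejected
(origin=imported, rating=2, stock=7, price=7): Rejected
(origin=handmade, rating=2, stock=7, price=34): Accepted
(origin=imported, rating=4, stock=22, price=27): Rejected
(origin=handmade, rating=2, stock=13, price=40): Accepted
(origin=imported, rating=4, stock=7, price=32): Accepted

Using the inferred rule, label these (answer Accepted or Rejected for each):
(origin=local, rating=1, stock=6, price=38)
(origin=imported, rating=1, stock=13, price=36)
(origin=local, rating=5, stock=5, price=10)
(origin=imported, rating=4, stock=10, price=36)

Accepted, Accepted, Rejected, Accepted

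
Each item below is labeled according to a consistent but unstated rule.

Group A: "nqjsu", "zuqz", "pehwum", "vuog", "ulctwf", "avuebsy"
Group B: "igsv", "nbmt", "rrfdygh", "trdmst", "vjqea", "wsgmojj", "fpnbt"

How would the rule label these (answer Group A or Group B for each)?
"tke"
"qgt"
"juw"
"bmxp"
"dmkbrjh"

Group B, Group B, Group A, Group B, Group B

Looking at the examples, the only property every 'Group A' case has and every 'Group B' case lacks is: contains 'u'.
"tke" → no 'u' → Group B. "qgt" → no 'u' → Group B. "juw" → has 'u' → Group A. "bmxp" → no 'u' → Group B. "dmkbrjh" → no 'u' → Group B.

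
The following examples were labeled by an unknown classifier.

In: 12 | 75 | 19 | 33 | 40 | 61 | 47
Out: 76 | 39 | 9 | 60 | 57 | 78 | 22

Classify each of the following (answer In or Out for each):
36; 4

One predicate separates the groups cleanly: ≡ 5 (mod 7).

Out, Out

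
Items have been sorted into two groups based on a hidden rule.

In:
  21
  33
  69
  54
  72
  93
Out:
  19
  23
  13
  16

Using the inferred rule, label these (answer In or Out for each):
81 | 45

The common property of the 'In' items is: multiple of 3. No 'Out' item has it.
81 → 81 = 3·27 → In. 45 → 45 = 3·15 → In.

In, In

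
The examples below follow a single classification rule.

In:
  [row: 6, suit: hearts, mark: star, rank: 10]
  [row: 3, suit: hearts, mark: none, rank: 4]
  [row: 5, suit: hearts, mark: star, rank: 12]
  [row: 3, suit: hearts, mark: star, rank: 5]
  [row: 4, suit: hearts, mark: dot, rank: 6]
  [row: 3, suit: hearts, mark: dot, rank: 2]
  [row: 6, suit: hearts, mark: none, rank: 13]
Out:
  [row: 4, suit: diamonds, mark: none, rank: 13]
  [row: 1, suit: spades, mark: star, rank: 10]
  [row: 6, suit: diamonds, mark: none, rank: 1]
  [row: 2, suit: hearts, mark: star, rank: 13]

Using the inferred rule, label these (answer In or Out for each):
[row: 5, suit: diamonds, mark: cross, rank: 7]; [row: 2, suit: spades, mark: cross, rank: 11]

Out, Out

The simplest hypothesis consistent with all the labels is: suit is hearts AND row ≥ 3.
[row: 5, suit: diamonds, mark: cross, rank: 7] → suit is diamonds, row = 5 → Out. [row: 2, suit: spades, mark: cross, rank: 11] → suit is spades, row = 2 → Out.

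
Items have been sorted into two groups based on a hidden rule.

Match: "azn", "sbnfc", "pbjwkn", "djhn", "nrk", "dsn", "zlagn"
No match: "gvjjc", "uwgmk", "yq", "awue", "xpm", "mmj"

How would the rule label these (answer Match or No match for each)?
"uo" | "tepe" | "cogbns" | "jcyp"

The distinguishing property — contains 'n' — holds for all the 'Match' cases and none of the 'No match' cases.
"uo": no 'n' — lacks this property, so No match.
"tepe": no 'n' — lacks this property, so No match.
"cogbns": has 'n' — passes, so Match.
"jcyp": no 'n' — lacks this property, so No match.

No match, No match, Match, No match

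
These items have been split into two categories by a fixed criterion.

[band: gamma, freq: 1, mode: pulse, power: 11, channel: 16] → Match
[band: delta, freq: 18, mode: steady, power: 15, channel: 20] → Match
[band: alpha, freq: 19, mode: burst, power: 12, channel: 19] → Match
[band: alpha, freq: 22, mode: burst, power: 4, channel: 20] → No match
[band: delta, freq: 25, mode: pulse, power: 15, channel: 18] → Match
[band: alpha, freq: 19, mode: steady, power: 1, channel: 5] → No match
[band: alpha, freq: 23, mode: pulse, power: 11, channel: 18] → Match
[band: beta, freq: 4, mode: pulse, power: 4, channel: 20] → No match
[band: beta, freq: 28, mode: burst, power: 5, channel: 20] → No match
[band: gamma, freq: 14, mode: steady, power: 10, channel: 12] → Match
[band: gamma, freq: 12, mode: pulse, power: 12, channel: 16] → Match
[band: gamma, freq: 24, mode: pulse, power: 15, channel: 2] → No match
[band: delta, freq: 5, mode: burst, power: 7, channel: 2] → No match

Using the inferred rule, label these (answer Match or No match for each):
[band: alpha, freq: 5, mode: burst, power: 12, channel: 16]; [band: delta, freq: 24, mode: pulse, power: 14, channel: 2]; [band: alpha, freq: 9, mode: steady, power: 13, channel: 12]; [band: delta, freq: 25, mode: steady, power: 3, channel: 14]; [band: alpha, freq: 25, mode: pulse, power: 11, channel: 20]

Match, No match, Match, No match, Match

The common property of the 'Match' items is: channel ≥ 5 AND power ≥ 7. No 'No match' item has it.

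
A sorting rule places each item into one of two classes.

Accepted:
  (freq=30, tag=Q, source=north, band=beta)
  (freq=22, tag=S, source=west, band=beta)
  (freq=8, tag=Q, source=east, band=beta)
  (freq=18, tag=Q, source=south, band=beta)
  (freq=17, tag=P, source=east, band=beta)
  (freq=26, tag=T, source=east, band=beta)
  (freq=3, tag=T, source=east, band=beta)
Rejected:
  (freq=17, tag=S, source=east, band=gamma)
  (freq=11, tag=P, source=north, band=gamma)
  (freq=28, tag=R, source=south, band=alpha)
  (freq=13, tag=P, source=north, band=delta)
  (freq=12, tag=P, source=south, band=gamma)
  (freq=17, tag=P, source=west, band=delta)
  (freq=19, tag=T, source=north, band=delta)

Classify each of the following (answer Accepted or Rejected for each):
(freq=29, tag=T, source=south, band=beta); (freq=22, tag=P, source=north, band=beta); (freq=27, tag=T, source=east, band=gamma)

Accepted, Accepted, Rejected

All 'Accepted' examples share one property — band is beta — and every 'Rejected' example lacks it.
(freq=29, tag=T, source=south, band=beta): Accepted (band is beta). (freq=22, tag=P, source=north, band=beta): Accepted (band is beta). (freq=27, tag=T, source=east, band=gamma): Rejected (band is gamma).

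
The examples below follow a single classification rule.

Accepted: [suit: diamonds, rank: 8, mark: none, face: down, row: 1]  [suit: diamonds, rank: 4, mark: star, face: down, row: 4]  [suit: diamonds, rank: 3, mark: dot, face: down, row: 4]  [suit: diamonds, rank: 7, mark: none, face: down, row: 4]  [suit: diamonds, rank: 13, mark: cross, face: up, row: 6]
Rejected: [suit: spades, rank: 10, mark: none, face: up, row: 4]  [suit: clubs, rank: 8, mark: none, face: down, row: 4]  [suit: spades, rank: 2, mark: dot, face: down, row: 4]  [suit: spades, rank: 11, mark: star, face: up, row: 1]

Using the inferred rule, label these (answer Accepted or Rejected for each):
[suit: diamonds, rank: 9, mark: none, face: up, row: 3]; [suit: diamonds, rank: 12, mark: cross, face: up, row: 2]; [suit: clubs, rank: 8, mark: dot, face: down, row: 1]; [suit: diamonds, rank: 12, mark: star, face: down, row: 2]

The pattern is that an item is 'Accepted' exactly when: suit is diamonds.
[suit: diamonds, rank: 9, mark: none, face: up, row: 3] → suit is diamonds → Accepted.
[suit: diamonds, rank: 12, mark: cross, face: up, row: 2] → suit is diamonds → Accepted.
[suit: clubs, rank: 8, mark: dot, face: down, row: 1] → suit is clubs → Rejected.
[suit: diamonds, rank: 12, mark: star, face: down, row: 2] → suit is diamonds → Accepted.

Accepted, Accepted, Rejected, Accepted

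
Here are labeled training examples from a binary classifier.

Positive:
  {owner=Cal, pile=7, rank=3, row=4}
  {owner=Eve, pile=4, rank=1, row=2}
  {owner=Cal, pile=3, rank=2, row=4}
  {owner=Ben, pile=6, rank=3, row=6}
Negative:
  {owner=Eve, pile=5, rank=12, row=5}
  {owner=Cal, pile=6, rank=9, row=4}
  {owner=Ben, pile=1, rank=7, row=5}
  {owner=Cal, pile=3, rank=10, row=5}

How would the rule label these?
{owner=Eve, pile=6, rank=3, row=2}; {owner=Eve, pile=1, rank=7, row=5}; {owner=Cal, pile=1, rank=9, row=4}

Positive, Negative, Negative

One predicate separates the groups cleanly: rank ≤ 3.
{owner=Eve, pile=6, rank=3, row=2}: Positive (rank = 3).
{owner=Eve, pile=1, rank=7, row=5}: Negative (rank = 7).
{owner=Cal, pile=1, rank=9, row=4}: Negative (rank = 9).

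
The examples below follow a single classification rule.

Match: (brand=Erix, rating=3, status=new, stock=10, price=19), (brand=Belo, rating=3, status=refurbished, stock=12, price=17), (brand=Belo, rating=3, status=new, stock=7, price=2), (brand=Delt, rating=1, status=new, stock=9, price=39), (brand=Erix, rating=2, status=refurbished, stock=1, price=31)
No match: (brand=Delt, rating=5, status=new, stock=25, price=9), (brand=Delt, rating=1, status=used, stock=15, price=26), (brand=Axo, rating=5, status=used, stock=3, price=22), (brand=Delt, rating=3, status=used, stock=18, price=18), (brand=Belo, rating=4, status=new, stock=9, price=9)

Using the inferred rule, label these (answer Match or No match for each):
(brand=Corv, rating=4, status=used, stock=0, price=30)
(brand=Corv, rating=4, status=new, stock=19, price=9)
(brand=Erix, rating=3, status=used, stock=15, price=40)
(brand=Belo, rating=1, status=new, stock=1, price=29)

The distinguishing property — stock ≤ 12 AND rating ≤ 3 — holds for all the 'Match' cases and none of the 'No match' cases.

No match, No match, No match, Match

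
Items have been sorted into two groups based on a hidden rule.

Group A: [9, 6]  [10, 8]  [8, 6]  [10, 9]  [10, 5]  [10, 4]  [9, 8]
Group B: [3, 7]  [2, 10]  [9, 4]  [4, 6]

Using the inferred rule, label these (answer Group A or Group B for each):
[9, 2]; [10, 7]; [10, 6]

Every 'Group A' example satisfies: sum ≥ 14. None of the 'Group B' examples do.
Group B: [9, 2], since 9+2 = 11. Group A: [10, 7], since 10+7 = 17. Group A: [10, 6], since 10+6 = 16.

Group B, Group A, Group A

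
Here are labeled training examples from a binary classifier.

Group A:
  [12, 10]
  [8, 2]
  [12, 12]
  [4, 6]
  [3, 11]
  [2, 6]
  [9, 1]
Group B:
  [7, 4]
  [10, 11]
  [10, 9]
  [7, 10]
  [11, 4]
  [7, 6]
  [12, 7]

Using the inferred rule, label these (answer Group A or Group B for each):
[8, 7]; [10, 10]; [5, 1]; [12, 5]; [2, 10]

Group B, Group A, Group A, Group B, Group A

The distinguishing property — sum is even — holds for all the 'Group A' cases and none of the 'Group B' cases.
[8, 7] — 8+7 = 15, hence Group B. [10, 10] — 10+10 = 20, hence Group A. [5, 1] — 5+1 = 6, hence Group A. [12, 5] — 12+5 = 17, hence Group B. [2, 10] — 2+10 = 12, hence Group A.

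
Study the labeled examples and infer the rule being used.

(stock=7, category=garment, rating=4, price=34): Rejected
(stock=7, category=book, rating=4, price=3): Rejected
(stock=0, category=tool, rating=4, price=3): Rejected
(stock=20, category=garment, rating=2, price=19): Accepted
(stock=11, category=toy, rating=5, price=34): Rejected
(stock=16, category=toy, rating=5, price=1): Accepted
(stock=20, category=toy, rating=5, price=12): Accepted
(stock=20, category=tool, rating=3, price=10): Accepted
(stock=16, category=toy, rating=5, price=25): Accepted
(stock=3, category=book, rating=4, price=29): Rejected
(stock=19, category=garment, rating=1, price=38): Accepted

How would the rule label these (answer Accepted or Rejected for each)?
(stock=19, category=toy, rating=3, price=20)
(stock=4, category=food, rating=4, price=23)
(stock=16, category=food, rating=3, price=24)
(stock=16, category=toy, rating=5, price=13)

Accepted, Rejected, Accepted, Accepted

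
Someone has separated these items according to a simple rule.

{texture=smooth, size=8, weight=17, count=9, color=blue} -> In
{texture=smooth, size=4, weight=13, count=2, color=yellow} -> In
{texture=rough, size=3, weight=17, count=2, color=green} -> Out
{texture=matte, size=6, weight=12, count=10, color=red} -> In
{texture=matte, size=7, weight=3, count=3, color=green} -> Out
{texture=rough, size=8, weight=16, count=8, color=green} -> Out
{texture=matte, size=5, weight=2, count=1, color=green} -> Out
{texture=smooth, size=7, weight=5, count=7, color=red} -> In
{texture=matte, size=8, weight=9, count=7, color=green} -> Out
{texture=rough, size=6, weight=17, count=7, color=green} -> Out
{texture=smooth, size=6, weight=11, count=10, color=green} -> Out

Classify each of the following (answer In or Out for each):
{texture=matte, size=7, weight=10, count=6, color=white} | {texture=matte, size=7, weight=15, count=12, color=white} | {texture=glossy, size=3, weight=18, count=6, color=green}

In, In, Out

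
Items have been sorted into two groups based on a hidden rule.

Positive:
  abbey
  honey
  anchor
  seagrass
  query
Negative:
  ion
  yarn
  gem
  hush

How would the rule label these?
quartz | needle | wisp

The rule appears to be: length ≥ 5.

Positive, Positive, Negative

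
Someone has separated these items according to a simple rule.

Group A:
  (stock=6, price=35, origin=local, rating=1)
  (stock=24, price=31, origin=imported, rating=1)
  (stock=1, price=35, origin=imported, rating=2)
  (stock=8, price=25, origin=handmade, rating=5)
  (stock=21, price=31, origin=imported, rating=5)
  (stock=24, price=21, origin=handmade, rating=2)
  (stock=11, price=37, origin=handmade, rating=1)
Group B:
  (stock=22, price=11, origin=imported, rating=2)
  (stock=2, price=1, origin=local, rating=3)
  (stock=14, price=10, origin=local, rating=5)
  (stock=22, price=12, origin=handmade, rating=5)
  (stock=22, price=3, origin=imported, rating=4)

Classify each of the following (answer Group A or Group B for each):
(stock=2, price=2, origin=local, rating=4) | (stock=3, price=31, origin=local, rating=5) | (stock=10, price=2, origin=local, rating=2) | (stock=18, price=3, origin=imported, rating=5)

Rule: price ≥ 21. This holds for each 'Group A' example and fails for each 'Group B' one.
Group B: (stock=2, price=2, origin=local, rating=4), since price = 2. Group A: (stock=3, price=31, origin=local, rating=5), since price = 31. Group B: (stock=10, price=2, origin=local, rating=2), since price = 2. Group B: (stock=18, price=3, origin=imported, rating=5), since price = 3.

Group B, Group A, Group B, Group B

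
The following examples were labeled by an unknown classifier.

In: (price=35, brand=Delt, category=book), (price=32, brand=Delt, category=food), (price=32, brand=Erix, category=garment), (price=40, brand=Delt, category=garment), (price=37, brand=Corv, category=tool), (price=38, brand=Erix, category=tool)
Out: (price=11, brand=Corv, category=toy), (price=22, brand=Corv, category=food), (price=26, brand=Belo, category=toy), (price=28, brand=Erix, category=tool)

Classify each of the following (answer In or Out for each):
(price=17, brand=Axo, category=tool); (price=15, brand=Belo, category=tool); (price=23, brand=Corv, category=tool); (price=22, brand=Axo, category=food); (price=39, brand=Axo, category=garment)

The pattern is that an item is 'In' exactly when: price ≥ 32.
(price=17, brand=Axo, category=tool) — price = 17, hence Out. (price=15, brand=Belo, category=tool) — price = 15, hence Out. (price=23, brand=Corv, category=tool) — price = 23, hence Out. (price=22, brand=Axo, category=food) — price = 22, hence Out. (price=39, brand=Axo, category=garment) — price = 39, hence In.

Out, Out, Out, Out, In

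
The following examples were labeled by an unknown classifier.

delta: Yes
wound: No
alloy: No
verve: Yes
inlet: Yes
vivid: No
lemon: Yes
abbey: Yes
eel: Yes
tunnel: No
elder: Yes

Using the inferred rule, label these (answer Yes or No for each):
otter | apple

A rule that fits every label: odd length AND contains 'e' — true of each 'Yes' example, false of each 'No' one.
Yes: otter, since length 5, has 'e'.
Yes: apple, since length 5, has 'e'.

Yes, Yes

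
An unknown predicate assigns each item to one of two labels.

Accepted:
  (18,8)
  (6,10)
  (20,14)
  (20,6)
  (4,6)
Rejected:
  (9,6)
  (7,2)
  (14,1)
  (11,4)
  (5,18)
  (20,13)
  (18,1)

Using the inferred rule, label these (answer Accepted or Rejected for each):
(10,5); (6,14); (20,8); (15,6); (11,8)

Rejected, Accepted, Accepted, Rejected, Rejected

Looking at the examples, the only property every 'Accepted' case has and every 'Rejected' case lacks is: sum is even.
Rejected: (10,5), since 10+5 = 15.
Accepted: (6,14), since 6+14 = 20.
Accepted: (20,8), since 20+8 = 28.
Rejected: (15,6), since 15+6 = 21.
Rejected: (11,8), since 11+8 = 19.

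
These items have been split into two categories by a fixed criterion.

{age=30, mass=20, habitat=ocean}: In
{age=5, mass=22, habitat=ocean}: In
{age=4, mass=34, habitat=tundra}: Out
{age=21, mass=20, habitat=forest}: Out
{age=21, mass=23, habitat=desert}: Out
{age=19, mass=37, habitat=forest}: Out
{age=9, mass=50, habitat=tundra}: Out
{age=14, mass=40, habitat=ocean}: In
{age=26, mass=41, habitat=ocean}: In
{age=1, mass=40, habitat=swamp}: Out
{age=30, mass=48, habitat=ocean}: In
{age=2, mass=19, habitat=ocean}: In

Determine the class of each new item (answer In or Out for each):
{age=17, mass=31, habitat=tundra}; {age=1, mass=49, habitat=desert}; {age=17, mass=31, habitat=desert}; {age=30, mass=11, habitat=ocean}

Out, Out, Out, In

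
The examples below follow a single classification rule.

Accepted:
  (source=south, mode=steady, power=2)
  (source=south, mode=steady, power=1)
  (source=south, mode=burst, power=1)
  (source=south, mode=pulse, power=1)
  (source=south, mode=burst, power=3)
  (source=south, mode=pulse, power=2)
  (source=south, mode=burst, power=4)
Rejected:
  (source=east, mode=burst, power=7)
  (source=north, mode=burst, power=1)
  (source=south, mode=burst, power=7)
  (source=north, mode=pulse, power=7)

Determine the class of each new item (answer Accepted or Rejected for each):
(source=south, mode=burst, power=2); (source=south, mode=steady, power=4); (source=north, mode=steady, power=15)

All 'Accepted' examples share one property — source is south AND power ≤ 4 — and every 'Rejected' example lacks it.

Accepted, Accepted, Rejected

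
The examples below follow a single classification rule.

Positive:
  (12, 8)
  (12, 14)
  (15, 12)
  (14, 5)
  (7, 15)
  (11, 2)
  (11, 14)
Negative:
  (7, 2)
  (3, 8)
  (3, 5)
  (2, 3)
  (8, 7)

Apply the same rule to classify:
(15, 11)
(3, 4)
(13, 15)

Rule: max ≥ 11. This holds for each 'Positive' example and fails for each 'Negative' one.

Positive, Negative, Positive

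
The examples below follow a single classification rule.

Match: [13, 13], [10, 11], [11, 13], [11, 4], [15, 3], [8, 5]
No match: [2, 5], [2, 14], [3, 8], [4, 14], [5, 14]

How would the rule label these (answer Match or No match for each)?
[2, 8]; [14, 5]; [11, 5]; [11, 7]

No match, Match, Match, Match

The rule appears to be: first ≥ 8.
No match: [2, 8], since first 2. Match: [14, 5], since first 14. Match: [11, 5], since first 11. Match: [11, 7], since first 11.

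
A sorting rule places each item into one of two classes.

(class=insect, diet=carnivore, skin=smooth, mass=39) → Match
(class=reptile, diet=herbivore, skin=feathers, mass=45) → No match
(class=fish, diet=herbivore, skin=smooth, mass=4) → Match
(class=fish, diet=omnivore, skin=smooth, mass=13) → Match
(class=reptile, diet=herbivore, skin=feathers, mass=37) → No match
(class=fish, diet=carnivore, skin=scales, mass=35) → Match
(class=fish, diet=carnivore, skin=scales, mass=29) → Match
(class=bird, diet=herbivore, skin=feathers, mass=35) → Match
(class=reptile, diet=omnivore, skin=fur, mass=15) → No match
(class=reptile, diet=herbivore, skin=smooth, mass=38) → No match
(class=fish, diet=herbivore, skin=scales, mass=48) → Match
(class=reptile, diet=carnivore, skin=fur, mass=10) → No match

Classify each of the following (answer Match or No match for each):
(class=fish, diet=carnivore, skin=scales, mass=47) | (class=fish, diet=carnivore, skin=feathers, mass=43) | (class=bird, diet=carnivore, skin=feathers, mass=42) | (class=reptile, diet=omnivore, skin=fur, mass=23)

Match, Match, Match, No match

The common property of the 'Match' items is: class is not reptile. No 'No match' item has it.
(class=fish, diet=carnivore, skin=scales, mass=47) → class is fish → Match.
(class=fish, diet=carnivore, skin=feathers, mass=43) → class is fish → Match.
(class=bird, diet=carnivore, skin=feathers, mass=42) → class is bird → Match.
(class=reptile, diet=omnivore, skin=fur, mass=23) → class is reptile → No match.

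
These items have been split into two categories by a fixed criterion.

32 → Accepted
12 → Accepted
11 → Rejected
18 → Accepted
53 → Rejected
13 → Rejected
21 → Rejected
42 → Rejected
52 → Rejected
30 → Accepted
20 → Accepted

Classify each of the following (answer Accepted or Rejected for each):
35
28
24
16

Rejected, Accepted, Accepted, Accepted

Rule: even AND at most 32. This holds for each 'Accepted' example and fails for each 'Rejected' one.
35 → 35 is odd, 35 > 32 → Rejected.
28 → 28 is even, 28 ≤ 32 → Accepted.
24 → 24 is even, 24 ≤ 32 → Accepted.
16 → 16 is even, 16 ≤ 32 → Accepted.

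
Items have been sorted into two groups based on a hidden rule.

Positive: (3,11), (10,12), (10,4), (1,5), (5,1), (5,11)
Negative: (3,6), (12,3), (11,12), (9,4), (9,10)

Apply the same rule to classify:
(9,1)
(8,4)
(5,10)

The pattern is that an item is 'Positive' exactly when: sum is even.

Positive, Positive, Negative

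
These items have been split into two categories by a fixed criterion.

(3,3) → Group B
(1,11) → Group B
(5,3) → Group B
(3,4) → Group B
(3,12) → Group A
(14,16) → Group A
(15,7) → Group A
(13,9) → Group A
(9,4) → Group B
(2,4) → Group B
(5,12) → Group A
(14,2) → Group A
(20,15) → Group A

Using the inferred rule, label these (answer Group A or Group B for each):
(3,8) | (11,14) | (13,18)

'Group A' ⟺ sum ≥ 15.
(3,8): 3+8 = 11, doesn't match → Group B.
(11,14): 11+14 = 25, checks out → Group A.
(13,18): 13+18 = 31, checks out → Group A.

Group B, Group A, Group A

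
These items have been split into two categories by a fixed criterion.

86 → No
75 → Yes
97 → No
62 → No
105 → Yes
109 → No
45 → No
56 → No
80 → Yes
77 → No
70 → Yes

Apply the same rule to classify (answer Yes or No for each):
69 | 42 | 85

The rule appears to be: multiple of 5 AND at least 56.
No: 69, since 69 = 5·13 + 4, 69 ≥ 56.
No: 42, since 42 = 5·8 + 2, 42 < 56.
Yes: 85, since 85 = 5·17, 85 ≥ 56.

No, No, Yes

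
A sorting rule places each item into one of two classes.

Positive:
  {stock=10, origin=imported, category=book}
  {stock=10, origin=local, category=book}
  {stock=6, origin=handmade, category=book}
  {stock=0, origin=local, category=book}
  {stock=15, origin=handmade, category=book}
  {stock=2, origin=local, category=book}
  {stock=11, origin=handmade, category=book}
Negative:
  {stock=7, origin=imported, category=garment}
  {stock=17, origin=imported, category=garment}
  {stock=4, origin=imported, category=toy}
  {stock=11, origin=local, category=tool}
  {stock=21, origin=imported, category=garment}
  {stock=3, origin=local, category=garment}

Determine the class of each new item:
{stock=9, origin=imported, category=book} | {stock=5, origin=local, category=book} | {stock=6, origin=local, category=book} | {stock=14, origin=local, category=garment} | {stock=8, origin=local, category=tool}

Positive, Positive, Positive, Negative, Negative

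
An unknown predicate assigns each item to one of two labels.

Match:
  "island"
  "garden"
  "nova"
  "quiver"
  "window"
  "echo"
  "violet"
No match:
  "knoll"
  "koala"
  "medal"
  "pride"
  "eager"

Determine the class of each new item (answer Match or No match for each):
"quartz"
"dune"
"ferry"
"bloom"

Every 'Match' example satisfies: even length. None of the 'No match' examples do.
Match: "quartz", since length 6.
Match: "dune", since length 4.
No match: "ferry", since length 5.
No match: "bloom", since length 5.

Match, Match, No match, No match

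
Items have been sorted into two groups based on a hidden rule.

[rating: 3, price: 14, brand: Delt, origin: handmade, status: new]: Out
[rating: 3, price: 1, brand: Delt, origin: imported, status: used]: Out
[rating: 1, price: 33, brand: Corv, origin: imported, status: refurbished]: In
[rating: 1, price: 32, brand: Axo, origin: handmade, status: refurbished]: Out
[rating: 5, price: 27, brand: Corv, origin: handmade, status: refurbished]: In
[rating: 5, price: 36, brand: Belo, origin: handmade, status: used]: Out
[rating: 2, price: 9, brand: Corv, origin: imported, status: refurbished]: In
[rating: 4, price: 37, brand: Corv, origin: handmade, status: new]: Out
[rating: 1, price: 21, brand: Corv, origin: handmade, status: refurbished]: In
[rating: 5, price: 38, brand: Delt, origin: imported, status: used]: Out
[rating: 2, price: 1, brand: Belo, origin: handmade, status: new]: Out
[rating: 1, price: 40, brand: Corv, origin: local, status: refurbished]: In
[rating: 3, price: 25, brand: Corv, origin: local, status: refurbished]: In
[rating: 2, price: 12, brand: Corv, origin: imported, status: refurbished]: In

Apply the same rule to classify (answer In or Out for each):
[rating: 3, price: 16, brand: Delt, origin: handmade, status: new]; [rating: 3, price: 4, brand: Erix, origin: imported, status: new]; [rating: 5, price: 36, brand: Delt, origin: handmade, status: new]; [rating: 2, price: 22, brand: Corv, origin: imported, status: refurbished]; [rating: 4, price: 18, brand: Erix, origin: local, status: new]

Every 'In' example satisfies: brand is Corv AND status is refurbished. None of the 'Out' examples do.

Out, Out, Out, In, Out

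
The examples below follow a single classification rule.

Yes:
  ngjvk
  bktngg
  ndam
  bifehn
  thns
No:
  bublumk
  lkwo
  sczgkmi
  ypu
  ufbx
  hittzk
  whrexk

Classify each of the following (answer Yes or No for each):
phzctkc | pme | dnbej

The classifier is using: contains 'n'.
phzctkc → no 'n' → No.
pme → no 'n' → No.
dnbej → has 'n' → Yes.

No, No, Yes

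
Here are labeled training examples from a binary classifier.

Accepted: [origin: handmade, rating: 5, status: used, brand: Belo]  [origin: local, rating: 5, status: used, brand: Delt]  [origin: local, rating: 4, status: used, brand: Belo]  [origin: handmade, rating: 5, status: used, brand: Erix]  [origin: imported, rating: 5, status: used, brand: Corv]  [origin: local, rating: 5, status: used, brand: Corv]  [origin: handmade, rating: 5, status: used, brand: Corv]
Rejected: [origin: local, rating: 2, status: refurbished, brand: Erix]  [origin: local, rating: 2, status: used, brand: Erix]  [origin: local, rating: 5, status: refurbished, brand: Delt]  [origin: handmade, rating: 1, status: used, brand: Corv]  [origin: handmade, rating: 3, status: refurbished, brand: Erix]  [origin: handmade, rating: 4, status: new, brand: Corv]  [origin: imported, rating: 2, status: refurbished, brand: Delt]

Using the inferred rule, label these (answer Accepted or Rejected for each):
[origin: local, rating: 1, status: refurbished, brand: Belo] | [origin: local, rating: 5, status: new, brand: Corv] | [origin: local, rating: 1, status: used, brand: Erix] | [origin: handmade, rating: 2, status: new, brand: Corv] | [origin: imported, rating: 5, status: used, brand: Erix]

Rejected, Rejected, Rejected, Rejected, Accepted

The common property of the 'Accepted' items is: status is used AND rating ≥ 3. No 'Rejected' item has it.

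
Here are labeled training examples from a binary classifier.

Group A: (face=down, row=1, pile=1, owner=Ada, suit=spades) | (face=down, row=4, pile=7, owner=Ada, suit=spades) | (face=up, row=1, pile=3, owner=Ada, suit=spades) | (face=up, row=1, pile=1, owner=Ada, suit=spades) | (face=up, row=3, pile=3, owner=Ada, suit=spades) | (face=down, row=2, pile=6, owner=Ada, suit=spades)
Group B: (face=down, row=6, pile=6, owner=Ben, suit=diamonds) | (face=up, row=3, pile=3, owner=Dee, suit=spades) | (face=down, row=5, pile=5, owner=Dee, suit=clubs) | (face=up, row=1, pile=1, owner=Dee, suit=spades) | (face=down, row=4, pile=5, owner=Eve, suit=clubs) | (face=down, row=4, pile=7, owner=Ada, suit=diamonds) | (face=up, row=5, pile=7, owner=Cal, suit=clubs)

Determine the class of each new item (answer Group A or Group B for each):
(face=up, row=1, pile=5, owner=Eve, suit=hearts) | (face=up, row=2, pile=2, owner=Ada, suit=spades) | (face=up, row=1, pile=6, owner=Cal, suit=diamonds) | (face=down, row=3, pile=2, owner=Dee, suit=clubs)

Group B, Group A, Group B, Group B

All 'Group A' examples share one property — suit is spades AND owner is Ada — and every 'Group B' example lacks it.
Group B: (face=up, row=1, pile=5, owner=Eve, suit=hearts), since suit is hearts, owner is Eve. Group A: (face=up, row=2, pile=2, owner=Ada, suit=spades), since suit is spades, owner is Ada. Group B: (face=up, row=1, pile=6, owner=Cal, suit=diamonds), since suit is diamonds, owner is Cal. Group B: (face=down, row=3, pile=2, owner=Dee, suit=clubs), since suit is clubs, owner is Dee.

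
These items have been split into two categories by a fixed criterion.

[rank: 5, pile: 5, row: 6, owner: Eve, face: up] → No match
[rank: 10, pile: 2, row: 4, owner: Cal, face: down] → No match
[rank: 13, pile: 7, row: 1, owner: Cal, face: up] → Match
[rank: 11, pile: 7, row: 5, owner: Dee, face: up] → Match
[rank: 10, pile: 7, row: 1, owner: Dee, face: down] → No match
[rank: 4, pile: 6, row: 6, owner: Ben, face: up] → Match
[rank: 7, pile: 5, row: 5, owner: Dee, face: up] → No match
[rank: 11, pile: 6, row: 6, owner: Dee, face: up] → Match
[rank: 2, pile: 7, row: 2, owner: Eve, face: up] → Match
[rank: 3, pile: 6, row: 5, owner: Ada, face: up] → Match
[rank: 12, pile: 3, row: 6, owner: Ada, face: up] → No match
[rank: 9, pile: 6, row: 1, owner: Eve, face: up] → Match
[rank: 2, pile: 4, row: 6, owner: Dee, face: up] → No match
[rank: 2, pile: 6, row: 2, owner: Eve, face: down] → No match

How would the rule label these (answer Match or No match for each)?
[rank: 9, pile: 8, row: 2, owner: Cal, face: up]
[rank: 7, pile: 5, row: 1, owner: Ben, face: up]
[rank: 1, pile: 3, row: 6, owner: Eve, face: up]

Match, No match, No match

Rule: face is up AND pile ≥ 6. This holds for each 'Match' example and fails for each 'No match' one.
[rank: 9, pile: 8, row: 2, owner: Cal, face: up]: face is up, pile = 8, checks out → Match.
[rank: 7, pile: 5, row: 1, owner: Ben, face: up]: face is up, pile = 5, does not satisfy this → No match.
[rank: 1, pile: 3, row: 6, owner: Eve, face: up]: face is up, pile = 3, does not satisfy this → No match.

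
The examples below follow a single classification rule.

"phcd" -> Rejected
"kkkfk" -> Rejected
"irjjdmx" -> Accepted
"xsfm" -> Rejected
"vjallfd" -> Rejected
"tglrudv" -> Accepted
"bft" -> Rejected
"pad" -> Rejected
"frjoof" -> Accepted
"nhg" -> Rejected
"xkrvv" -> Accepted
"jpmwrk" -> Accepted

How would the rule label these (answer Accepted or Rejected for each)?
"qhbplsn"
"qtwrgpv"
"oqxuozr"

The simplest hypothesis consistent with all the labels is: contains 'r'.
"qhbplsn" → no 'r' → Rejected.
"qtwrgpv" → has 'r' → Accepted.
"oqxuozr" → has 'r' → Accepted.

Rejected, Accepted, Accepted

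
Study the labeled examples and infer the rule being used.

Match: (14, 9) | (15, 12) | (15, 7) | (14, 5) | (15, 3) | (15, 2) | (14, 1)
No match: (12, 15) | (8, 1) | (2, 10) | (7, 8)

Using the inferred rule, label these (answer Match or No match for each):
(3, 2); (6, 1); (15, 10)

No match, No match, Match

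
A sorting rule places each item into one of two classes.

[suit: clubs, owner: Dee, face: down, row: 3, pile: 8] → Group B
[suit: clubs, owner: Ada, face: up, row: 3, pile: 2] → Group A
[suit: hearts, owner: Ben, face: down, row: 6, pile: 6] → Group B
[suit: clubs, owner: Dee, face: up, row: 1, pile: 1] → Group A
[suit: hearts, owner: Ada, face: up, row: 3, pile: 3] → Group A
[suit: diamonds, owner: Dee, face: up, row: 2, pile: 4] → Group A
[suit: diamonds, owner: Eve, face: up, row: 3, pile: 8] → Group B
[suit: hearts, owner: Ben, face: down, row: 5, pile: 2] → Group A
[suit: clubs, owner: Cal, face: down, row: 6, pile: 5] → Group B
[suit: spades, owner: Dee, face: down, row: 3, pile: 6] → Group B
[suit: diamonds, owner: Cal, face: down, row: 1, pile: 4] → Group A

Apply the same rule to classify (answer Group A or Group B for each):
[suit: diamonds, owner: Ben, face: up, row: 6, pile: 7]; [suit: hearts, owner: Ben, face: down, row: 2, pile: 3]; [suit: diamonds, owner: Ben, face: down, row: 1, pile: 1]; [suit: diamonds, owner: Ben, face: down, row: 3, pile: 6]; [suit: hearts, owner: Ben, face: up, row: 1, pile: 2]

Group B, Group A, Group A, Group B, Group A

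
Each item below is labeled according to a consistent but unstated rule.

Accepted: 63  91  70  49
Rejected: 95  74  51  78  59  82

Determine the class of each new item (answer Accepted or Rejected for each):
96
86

Rejected, Rejected

One predicate separates the groups cleanly: multiple of 7.
96 → 96 = 7·13 + 5 → Rejected.
86 → 86 = 7·12 + 2 → Rejected.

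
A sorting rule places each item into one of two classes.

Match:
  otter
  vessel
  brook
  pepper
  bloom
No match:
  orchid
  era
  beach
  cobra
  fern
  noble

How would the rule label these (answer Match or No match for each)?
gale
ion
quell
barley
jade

The simplest hypothesis consistent with all the labels is: has a double letter.

No match, No match, Match, No match, No match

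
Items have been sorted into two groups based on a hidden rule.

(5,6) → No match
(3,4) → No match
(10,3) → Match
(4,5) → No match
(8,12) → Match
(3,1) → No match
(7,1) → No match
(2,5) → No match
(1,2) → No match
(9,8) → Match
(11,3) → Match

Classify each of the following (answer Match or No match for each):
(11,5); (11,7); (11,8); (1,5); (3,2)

Match, Match, Match, No match, No match

The pattern is that an item is 'Match' exactly when: sum ≥ 13.
(11,5) — 11+5 = 16, hence Match.
(11,7) — 11+7 = 18, hence Match.
(11,8) — 11+8 = 19, hence Match.
(1,5) — 1+5 = 6, hence No match.
(3,2) — 3+2 = 5, hence No match.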